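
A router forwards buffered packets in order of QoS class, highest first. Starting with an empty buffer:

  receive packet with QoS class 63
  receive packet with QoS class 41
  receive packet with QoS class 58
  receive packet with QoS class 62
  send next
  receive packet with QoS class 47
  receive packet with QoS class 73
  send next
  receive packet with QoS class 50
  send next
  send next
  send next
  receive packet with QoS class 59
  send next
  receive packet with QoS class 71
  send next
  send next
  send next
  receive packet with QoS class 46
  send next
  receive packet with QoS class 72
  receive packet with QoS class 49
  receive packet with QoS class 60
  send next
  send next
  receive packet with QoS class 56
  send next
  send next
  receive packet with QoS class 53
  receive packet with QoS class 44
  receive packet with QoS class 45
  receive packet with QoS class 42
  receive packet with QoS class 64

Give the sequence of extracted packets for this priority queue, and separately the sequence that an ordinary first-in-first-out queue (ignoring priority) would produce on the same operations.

insert 63 → {63}
insert 41 → {63, 41}
insert 58 → {63, 58, 41}
insert 62 → {63, 62, 58, 41}
send next → 63; now {62, 58, 41}
insert 47 → {62, 58, 47, 41}
insert 73 → {73, 62, 58, 47, 41}
send next → 73; now {62, 58, 47, 41}
insert 50 → {62, 58, 50, 47, 41}
send next → 62; now {58, 50, 47, 41}
send next → 58; now {50, 47, 41}
send next → 50; now {47, 41}
insert 59 → {59, 47, 41}
send next → 59; now {47, 41}
insert 71 → {71, 47, 41}
send next → 71; now {47, 41}
send next → 47; now {41}
send next → 41; now {}
insert 46 → {46}
send next → 46; now {}
insert 72 → {72}
insert 49 → {72, 49}
insert 60 → {72, 60, 49}
send next → 72; now {60, 49}
send next → 60; now {49}
insert 56 → {56, 49}
send next → 56; now {49}
send next → 49; now {}
insert 53 → {53}
insert 44 → {53, 44}
insert 45 → {53, 45, 44}
insert 42 → {53, 45, 44, 42}
insert 64 → {64, 53, 45, 44, 42}

priority queue: 63 → 73 → 62 → 58 → 50 → 59 → 71 → 47 → 41 → 46 → 72 → 60 → 56 → 49; FIFO queue: 63 → 41 → 58 → 62 → 47 → 73 → 50 → 59 → 71 → 46 → 72 → 49 → 60 → 56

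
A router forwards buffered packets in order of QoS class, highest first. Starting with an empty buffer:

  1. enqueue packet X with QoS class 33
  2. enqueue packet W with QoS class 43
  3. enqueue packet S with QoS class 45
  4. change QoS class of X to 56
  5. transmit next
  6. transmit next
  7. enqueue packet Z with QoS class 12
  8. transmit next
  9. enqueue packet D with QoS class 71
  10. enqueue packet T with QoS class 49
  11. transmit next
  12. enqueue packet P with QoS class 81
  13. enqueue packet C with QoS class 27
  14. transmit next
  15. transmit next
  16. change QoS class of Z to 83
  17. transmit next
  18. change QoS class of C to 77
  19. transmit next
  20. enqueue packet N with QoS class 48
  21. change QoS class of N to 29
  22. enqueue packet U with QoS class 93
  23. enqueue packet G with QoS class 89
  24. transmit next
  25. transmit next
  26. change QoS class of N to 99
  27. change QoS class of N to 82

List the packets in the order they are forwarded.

add X (QoS class 33) → {X:33}
add W (QoS class 43) → {W:43, X:33}
add S (QoS class 45) → {S:45, W:43, X:33}
update X to QoS class 56 → {X:56, S:45, W:43}
transmit next → X; now {S:45, W:43}
transmit next → S; now {W:43}
add Z (QoS class 12) → {W:43, Z:12}
transmit next → W; now {Z:12}
add D (QoS class 71) → {D:71, Z:12}
add T (QoS class 49) → {D:71, T:49, Z:12}
transmit next → D; now {T:49, Z:12}
add P (QoS class 81) → {P:81, T:49, Z:12}
add C (QoS class 27) → {P:81, T:49, C:27, Z:12}
transmit next → P; now {T:49, C:27, Z:12}
transmit next → T; now {C:27, Z:12}
update Z to QoS class 83 → {Z:83, C:27}
transmit next → Z; now {C:27}
update C to QoS class 77 → {C:77}
transmit next → C; now {}
add N (QoS class 48) → {N:48}
update N to QoS class 29 → {N:29}
add U (QoS class 93) → {U:93, N:29}
add G (QoS class 89) → {U:93, G:89, N:29}
transmit next → U; now {G:89, N:29}
transmit next → G; now {N:29}
update N to QoS class 99 → {N:99}
update N to QoS class 82 → {N:82}

[X, S, W, D, P, T, Z, C, U, G]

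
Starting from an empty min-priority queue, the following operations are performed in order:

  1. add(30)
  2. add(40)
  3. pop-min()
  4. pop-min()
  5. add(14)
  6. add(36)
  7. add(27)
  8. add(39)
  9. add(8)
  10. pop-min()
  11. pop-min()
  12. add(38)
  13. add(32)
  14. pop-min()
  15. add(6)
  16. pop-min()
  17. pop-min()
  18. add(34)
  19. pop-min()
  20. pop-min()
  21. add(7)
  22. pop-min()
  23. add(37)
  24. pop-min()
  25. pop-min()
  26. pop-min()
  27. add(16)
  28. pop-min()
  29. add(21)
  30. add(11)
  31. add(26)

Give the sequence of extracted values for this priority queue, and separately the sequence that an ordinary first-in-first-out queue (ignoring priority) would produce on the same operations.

priority queue: 30, 40, 8, 14, 27, 6, 32, 34, 36, 7, 37, 38, 39, 16; FIFO queue: 30 → 40 → 14 → 36 → 27 → 39 → 8 → 38 → 32 → 6 → 34 → 7 → 37 → 16

insert 30 → {30}
insert 40 → {30, 40}
pop-min → 30; now {40}
pop-min → 40; now {}
insert 14 → {14}
insert 36 → {14, 36}
insert 27 → {14, 27, 36}
insert 39 → {14, 27, 36, 39}
insert 8 → {8, 14, 27, 36, 39}
pop-min → 8; now {14, 27, 36, 39}
pop-min → 14; now {27, 36, 39}
insert 38 → {27, 36, 38, 39}
insert 32 → {27, 32, 36, 38, 39}
pop-min → 27; now {32, 36, 38, 39}
insert 6 → {6, 32, 36, 38, 39}
pop-min → 6; now {32, 36, 38, 39}
pop-min → 32; now {36, 38, 39}
insert 34 → {34, 36, 38, 39}
pop-min → 34; now {36, 38, 39}
pop-min → 36; now {38, 39}
insert 7 → {7, 38, 39}
pop-min → 7; now {38, 39}
insert 37 → {37, 38, 39}
pop-min → 37; now {38, 39}
pop-min → 38; now {39}
pop-min → 39; now {}
insert 16 → {16}
pop-min → 16; now {}
insert 21 → {21}
insert 11 → {11, 21}
insert 26 → {11, 21, 26}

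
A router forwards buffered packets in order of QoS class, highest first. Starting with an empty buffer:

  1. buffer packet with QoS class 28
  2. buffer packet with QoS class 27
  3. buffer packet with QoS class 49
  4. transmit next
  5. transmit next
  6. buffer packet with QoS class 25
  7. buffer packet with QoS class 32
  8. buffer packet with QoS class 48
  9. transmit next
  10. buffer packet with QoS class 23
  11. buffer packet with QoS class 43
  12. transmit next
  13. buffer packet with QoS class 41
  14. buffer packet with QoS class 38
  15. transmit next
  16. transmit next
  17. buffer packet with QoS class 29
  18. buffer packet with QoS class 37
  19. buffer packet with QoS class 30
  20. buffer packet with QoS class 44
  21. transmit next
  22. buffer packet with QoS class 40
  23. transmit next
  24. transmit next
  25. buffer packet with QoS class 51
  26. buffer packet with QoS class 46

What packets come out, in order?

49 → 28 → 48 → 43 → 41 → 38 → 44 → 40 → 37

insert 28 → {28}
insert 27 → {28, 27}
insert 49 → {49, 28, 27}
transmit next → 49; now {28, 27}
transmit next → 28; now {27}
insert 25 → {27, 25}
insert 32 → {32, 27, 25}
insert 48 → {48, 32, 27, 25}
transmit next → 48; now {32, 27, 25}
insert 23 → {32, 27, 25, 23}
insert 43 → {43, 32, 27, 25, 23}
transmit next → 43; now {32, 27, 25, 23}
insert 41 → {41, 32, 27, 25, 23}
insert 38 → {41, 38, 32, 27, 25, 23}
transmit next → 41; now {38, 32, 27, 25, 23}
transmit next → 38; now {32, 27, 25, 23}
insert 29 → {32, 29, 27, 25, 23}
insert 37 → {37, 32, 29, 27, 25, 23}
insert 30 → {37, 32, 30, 29, 27, 25, 23}
insert 44 → {44, 37, 32, 30, 29, 27, 25, 23}
transmit next → 44; now {37, 32, 30, 29, 27, 25, 23}
insert 40 → {40, 37, 32, 30, 29, 27, 25, 23}
transmit next → 40; now {37, 32, 30, 29, 27, 25, 23}
transmit next → 37; now {32, 30, 29, 27, 25, 23}
insert 51 → {51, 32, 30, 29, 27, 25, 23}
insert 46 → {51, 46, 32, 30, 29, 27, 25, 23}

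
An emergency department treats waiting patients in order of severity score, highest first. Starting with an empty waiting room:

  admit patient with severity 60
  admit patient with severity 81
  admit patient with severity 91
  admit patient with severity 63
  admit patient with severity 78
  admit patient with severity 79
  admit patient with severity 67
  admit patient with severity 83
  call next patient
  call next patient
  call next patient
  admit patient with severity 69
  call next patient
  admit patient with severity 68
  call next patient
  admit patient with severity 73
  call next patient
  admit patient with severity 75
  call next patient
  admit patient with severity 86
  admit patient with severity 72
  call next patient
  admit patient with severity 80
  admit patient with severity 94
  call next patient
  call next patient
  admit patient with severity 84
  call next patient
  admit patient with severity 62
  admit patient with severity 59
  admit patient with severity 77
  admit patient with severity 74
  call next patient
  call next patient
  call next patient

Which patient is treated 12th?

77

insert 60 → {60}
insert 81 → {81, 60}
insert 91 → {91, 81, 60}
insert 63 → {91, 81, 63, 60}
insert 78 → {91, 81, 78, 63, 60}
insert 79 → {91, 81, 79, 78, 63, 60}
insert 67 → {91, 81, 79, 78, 67, 63, 60}
insert 83 → {91, 83, 81, 79, 78, 67, 63, 60}
call next patient → 91; now {83, 81, 79, 78, 67, 63, 60}
call next patient → 83; now {81, 79, 78, 67, 63, 60}
call next patient → 81; now {79, 78, 67, 63, 60}
insert 69 → {79, 78, 69, 67, 63, 60}
call next patient → 79; now {78, 69, 67, 63, 60}
insert 68 → {78, 69, 68, 67, 63, 60}
call next patient → 78; now {69, 68, 67, 63, 60}
insert 73 → {73, 69, 68, 67, 63, 60}
call next patient → 73; now {69, 68, 67, 63, 60}
insert 75 → {75, 69, 68, 67, 63, 60}
call next patient → 75; now {69, 68, 67, 63, 60}
insert 86 → {86, 69, 68, 67, 63, 60}
insert 72 → {86, 72, 69, 68, 67, 63, 60}
call next patient → 86; now {72, 69, 68, 67, 63, 60}
insert 80 → {80, 72, 69, 68, 67, 63, 60}
insert 94 → {94, 80, 72, 69, 68, 67, 63, 60}
call next patient → 94; now {80, 72, 69, 68, 67, 63, 60}
call next patient → 80; now {72, 69, 68, 67, 63, 60}
insert 84 → {84, 72, 69, 68, 67, 63, 60}
call next patient → 84; now {72, 69, 68, 67, 63, 60}
insert 62 → {72, 69, 68, 67, 63, 62, 60}
insert 59 → {72, 69, 68, 67, 63, 62, 60, 59}
insert 77 → {77, 72, 69, 68, 67, 63, 62, 60, 59}
insert 74 → {77, 74, 72, 69, 68, 67, 63, 62, 60, 59}
call next patient → 77; now {74, 72, 69, 68, 67, 63, 62, 60, 59}
call next patient → 74; now {72, 69, 68, 67, 63, 62, 60, 59}
call next patient → 72; now {69, 68, 67, 63, 62, 60, 59}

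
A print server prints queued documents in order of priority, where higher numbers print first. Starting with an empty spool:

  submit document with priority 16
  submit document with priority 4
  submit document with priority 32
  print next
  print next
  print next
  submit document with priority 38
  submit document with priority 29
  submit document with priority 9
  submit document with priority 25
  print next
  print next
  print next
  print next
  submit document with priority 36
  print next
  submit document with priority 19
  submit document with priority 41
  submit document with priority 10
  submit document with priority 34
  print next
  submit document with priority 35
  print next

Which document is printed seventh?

9

insert 16 → {16}
insert 4 → {16, 4}
insert 32 → {32, 16, 4}
print next → 32; now {16, 4}
print next → 16; now {4}
print next → 4; now {}
insert 38 → {38}
insert 29 → {38, 29}
insert 9 → {38, 29, 9}
insert 25 → {38, 29, 25, 9}
print next → 38; now {29, 25, 9}
print next → 29; now {25, 9}
print next → 25; now {9}
print next → 9; now {}
insert 36 → {36}
print next → 36; now {}
insert 19 → {19}
insert 41 → {41, 19}
insert 10 → {41, 19, 10}
insert 34 → {41, 34, 19, 10}
print next → 41; now {34, 19, 10}
insert 35 → {35, 34, 19, 10}
print next → 35; now {34, 19, 10}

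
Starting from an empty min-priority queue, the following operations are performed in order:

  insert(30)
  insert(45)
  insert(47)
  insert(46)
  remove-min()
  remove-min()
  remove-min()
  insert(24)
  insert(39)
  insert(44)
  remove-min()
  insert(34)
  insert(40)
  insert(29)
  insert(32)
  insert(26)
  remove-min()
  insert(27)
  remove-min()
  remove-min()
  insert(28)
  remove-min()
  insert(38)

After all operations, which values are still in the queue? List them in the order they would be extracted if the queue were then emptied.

insert 30 → {30}
insert 45 → {30, 45}
insert 47 → {30, 45, 47}
insert 46 → {30, 45, 46, 47}
remove-min → 30; now {45, 46, 47}
remove-min → 45; now {46, 47}
remove-min → 46; now {47}
insert 24 → {24, 47}
insert 39 → {24, 39, 47}
insert 44 → {24, 39, 44, 47}
remove-min → 24; now {39, 44, 47}
insert 34 → {34, 39, 44, 47}
insert 40 → {34, 39, 40, 44, 47}
insert 29 → {29, 34, 39, 40, 44, 47}
insert 32 → {29, 32, 34, 39, 40, 44, 47}
insert 26 → {26, 29, 32, 34, 39, 40, 44, 47}
remove-min → 26; now {29, 32, 34, 39, 40, 44, 47}
insert 27 → {27, 29, 32, 34, 39, 40, 44, 47}
remove-min → 27; now {29, 32, 34, 39, 40, 44, 47}
remove-min → 29; now {32, 34, 39, 40, 44, 47}
insert 28 → {28, 32, 34, 39, 40, 44, 47}
remove-min → 28; now {32, 34, 39, 40, 44, 47}
insert 38 → {32, 34, 38, 39, 40, 44, 47}

32, 34, 38, 39, 40, 44, 47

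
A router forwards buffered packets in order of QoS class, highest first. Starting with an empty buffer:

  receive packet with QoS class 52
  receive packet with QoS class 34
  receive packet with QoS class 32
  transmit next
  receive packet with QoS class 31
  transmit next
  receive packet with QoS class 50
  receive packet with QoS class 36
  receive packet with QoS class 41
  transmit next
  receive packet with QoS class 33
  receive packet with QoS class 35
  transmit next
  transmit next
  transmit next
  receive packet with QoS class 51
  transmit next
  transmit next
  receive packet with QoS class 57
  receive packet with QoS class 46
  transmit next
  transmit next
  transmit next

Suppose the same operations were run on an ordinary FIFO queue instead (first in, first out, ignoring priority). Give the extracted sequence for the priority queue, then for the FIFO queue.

priority queue: 52 → 34 → 50 → 41 → 36 → 35 → 51 → 33 → 57 → 46 → 32; FIFO queue: [52, 34, 32, 31, 50, 36, 41, 33, 35, 51, 57]

insert 52 → {52}
insert 34 → {52, 34}
insert 32 → {52, 34, 32}
transmit next → 52; now {34, 32}
insert 31 → {34, 32, 31}
transmit next → 34; now {32, 31}
insert 50 → {50, 32, 31}
insert 36 → {50, 36, 32, 31}
insert 41 → {50, 41, 36, 32, 31}
transmit next → 50; now {41, 36, 32, 31}
insert 33 → {41, 36, 33, 32, 31}
insert 35 → {41, 36, 35, 33, 32, 31}
transmit next → 41; now {36, 35, 33, 32, 31}
transmit next → 36; now {35, 33, 32, 31}
transmit next → 35; now {33, 32, 31}
insert 51 → {51, 33, 32, 31}
transmit next → 51; now {33, 32, 31}
transmit next → 33; now {32, 31}
insert 57 → {57, 32, 31}
insert 46 → {57, 46, 32, 31}
transmit next → 57; now {46, 32, 31}
transmit next → 46; now {32, 31}
transmit next → 32; now {31}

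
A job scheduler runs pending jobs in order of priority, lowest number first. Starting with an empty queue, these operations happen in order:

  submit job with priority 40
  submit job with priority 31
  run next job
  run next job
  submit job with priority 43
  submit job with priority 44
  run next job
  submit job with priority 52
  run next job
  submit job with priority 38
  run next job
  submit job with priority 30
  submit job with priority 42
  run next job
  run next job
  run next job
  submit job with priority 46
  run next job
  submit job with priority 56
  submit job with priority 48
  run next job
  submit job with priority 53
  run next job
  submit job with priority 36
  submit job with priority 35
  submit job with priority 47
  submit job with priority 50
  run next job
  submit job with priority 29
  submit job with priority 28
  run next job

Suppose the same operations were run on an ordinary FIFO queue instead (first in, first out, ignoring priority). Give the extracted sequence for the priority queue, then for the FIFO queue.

priority queue: [31, 40, 43, 44, 38, 30, 42, 52, 46, 48, 53, 35, 28]; FIFO queue: [40, 31, 43, 44, 52, 38, 30, 42, 46, 56, 48, 53, 36]

insert 40 → {40}
insert 31 → {31, 40}
run next job → 31; now {40}
run next job → 40; now {}
insert 43 → {43}
insert 44 → {43, 44}
run next job → 43; now {44}
insert 52 → {44, 52}
run next job → 44; now {52}
insert 38 → {38, 52}
run next job → 38; now {52}
insert 30 → {30, 52}
insert 42 → {30, 42, 52}
run next job → 30; now {42, 52}
run next job → 42; now {52}
run next job → 52; now {}
insert 46 → {46}
run next job → 46; now {}
insert 56 → {56}
insert 48 → {48, 56}
run next job → 48; now {56}
insert 53 → {53, 56}
run next job → 53; now {56}
insert 36 → {36, 56}
insert 35 → {35, 36, 56}
insert 47 → {35, 36, 47, 56}
insert 50 → {35, 36, 47, 50, 56}
run next job → 35; now {36, 47, 50, 56}
insert 29 → {29, 36, 47, 50, 56}
insert 28 → {28, 29, 36, 47, 50, 56}
run next job → 28; now {29, 36, 47, 50, 56}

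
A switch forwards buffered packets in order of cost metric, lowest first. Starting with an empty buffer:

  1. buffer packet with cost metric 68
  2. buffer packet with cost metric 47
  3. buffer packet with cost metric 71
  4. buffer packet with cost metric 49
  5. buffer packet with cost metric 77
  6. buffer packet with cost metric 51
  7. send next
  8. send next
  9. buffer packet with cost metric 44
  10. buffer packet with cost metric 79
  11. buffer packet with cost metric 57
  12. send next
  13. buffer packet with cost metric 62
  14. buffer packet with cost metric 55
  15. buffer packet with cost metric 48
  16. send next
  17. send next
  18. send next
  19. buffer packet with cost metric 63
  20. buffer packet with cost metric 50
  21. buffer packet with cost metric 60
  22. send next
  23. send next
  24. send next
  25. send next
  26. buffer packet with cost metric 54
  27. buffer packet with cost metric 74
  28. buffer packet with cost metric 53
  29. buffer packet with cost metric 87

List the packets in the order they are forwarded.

insert 68 → {68}
insert 47 → {47, 68}
insert 71 → {47, 68, 71}
insert 49 → {47, 49, 68, 71}
insert 77 → {47, 49, 68, 71, 77}
insert 51 → {47, 49, 51, 68, 71, 77}
send next → 47; now {49, 51, 68, 71, 77}
send next → 49; now {51, 68, 71, 77}
insert 44 → {44, 51, 68, 71, 77}
insert 79 → {44, 51, 68, 71, 77, 79}
insert 57 → {44, 51, 57, 68, 71, 77, 79}
send next → 44; now {51, 57, 68, 71, 77, 79}
insert 62 → {51, 57, 62, 68, 71, 77, 79}
insert 55 → {51, 55, 57, 62, 68, 71, 77, 79}
insert 48 → {48, 51, 55, 57, 62, 68, 71, 77, 79}
send next → 48; now {51, 55, 57, 62, 68, 71, 77, 79}
send next → 51; now {55, 57, 62, 68, 71, 77, 79}
send next → 55; now {57, 62, 68, 71, 77, 79}
insert 63 → {57, 62, 63, 68, 71, 77, 79}
insert 50 → {50, 57, 62, 63, 68, 71, 77, 79}
insert 60 → {50, 57, 60, 62, 63, 68, 71, 77, 79}
send next → 50; now {57, 60, 62, 63, 68, 71, 77, 79}
send next → 57; now {60, 62, 63, 68, 71, 77, 79}
send next → 60; now {62, 63, 68, 71, 77, 79}
send next → 62; now {63, 68, 71, 77, 79}
insert 54 → {54, 63, 68, 71, 77, 79}
insert 74 → {54, 63, 68, 71, 74, 77, 79}
insert 53 → {53, 54, 63, 68, 71, 74, 77, 79}
insert 87 → {53, 54, 63, 68, 71, 74, 77, 79, 87}

47, 49, 44, 48, 51, 55, 50, 57, 60, 62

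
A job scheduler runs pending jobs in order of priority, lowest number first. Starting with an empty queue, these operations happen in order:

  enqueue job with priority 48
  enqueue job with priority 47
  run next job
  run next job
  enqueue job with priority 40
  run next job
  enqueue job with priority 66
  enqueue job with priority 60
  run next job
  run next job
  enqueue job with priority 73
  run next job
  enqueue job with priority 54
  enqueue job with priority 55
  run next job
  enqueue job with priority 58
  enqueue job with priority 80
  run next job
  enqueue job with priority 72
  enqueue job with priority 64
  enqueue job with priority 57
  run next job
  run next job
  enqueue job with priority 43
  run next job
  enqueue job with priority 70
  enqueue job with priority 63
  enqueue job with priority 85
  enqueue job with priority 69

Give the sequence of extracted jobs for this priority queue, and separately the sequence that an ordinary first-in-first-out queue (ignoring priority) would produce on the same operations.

insert 48 → {48}
insert 47 → {47, 48}
run next job → 47; now {48}
run next job → 48; now {}
insert 40 → {40}
run next job → 40; now {}
insert 66 → {66}
insert 60 → {60, 66}
run next job → 60; now {66}
run next job → 66; now {}
insert 73 → {73}
run next job → 73; now {}
insert 54 → {54}
insert 55 → {54, 55}
run next job → 54; now {55}
insert 58 → {55, 58}
insert 80 → {55, 58, 80}
run next job → 55; now {58, 80}
insert 72 → {58, 72, 80}
insert 64 → {58, 64, 72, 80}
insert 57 → {57, 58, 64, 72, 80}
run next job → 57; now {58, 64, 72, 80}
run next job → 58; now {64, 72, 80}
insert 43 → {43, 64, 72, 80}
run next job → 43; now {64, 72, 80}
insert 70 → {64, 70, 72, 80}
insert 63 → {63, 64, 70, 72, 80}
insert 85 → {63, 64, 70, 72, 80, 85}
insert 69 → {63, 64, 69, 70, 72, 80, 85}

priority queue: [47, 48, 40, 60, 66, 73, 54, 55, 57, 58, 43]; FIFO queue: 48 → 47 → 40 → 66 → 60 → 73 → 54 → 55 → 58 → 80 → 72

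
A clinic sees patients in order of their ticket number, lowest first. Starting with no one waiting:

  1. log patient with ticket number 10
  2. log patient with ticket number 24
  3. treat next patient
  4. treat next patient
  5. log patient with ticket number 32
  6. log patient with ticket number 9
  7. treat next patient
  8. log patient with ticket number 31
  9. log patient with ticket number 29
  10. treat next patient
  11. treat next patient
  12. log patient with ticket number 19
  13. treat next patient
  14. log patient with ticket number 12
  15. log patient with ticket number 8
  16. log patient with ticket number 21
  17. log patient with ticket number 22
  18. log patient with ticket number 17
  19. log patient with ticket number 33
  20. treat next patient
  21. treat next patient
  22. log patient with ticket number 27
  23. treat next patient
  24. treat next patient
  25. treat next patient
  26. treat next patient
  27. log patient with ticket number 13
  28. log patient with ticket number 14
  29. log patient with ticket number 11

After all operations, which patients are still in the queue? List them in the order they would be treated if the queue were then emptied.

insert 10 → {10}
insert 24 → {10, 24}
treat next patient → 10; now {24}
treat next patient → 24; now {}
insert 32 → {32}
insert 9 → {9, 32}
treat next patient → 9; now {32}
insert 31 → {31, 32}
insert 29 → {29, 31, 32}
treat next patient → 29; now {31, 32}
treat next patient → 31; now {32}
insert 19 → {19, 32}
treat next patient → 19; now {32}
insert 12 → {12, 32}
insert 8 → {8, 12, 32}
insert 21 → {8, 12, 21, 32}
insert 22 → {8, 12, 21, 22, 32}
insert 17 → {8, 12, 17, 21, 22, 32}
insert 33 → {8, 12, 17, 21, 22, 32, 33}
treat next patient → 8; now {12, 17, 21, 22, 32, 33}
treat next patient → 12; now {17, 21, 22, 32, 33}
insert 27 → {17, 21, 22, 27, 32, 33}
treat next patient → 17; now {21, 22, 27, 32, 33}
treat next patient → 21; now {22, 27, 32, 33}
treat next patient → 22; now {27, 32, 33}
treat next patient → 27; now {32, 33}
insert 13 → {13, 32, 33}
insert 14 → {13, 14, 32, 33}
insert 11 → {11, 13, 14, 32, 33}

[11, 13, 14, 32, 33]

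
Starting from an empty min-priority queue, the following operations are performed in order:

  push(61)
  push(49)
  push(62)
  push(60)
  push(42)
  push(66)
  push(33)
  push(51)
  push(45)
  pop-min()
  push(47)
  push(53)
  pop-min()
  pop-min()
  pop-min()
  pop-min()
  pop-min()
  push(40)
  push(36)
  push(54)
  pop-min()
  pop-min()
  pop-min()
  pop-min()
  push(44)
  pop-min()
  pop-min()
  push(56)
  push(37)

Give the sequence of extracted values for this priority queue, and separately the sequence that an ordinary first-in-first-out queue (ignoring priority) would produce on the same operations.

priority queue: 33 → 42 → 45 → 47 → 49 → 51 → 36 → 40 → 53 → 54 → 44 → 60; FIFO queue: 61, 49, 62, 60, 42, 66, 33, 51, 45, 47, 53, 40

insert 61 → {61}
insert 49 → {49, 61}
insert 62 → {49, 61, 62}
insert 60 → {49, 60, 61, 62}
insert 42 → {42, 49, 60, 61, 62}
insert 66 → {42, 49, 60, 61, 62, 66}
insert 33 → {33, 42, 49, 60, 61, 62, 66}
insert 51 → {33, 42, 49, 51, 60, 61, 62, 66}
insert 45 → {33, 42, 45, 49, 51, 60, 61, 62, 66}
pop-min → 33; now {42, 45, 49, 51, 60, 61, 62, 66}
insert 47 → {42, 45, 47, 49, 51, 60, 61, 62, 66}
insert 53 → {42, 45, 47, 49, 51, 53, 60, 61, 62, 66}
pop-min → 42; now {45, 47, 49, 51, 53, 60, 61, 62, 66}
pop-min → 45; now {47, 49, 51, 53, 60, 61, 62, 66}
pop-min → 47; now {49, 51, 53, 60, 61, 62, 66}
pop-min → 49; now {51, 53, 60, 61, 62, 66}
pop-min → 51; now {53, 60, 61, 62, 66}
insert 40 → {40, 53, 60, 61, 62, 66}
insert 36 → {36, 40, 53, 60, 61, 62, 66}
insert 54 → {36, 40, 53, 54, 60, 61, 62, 66}
pop-min → 36; now {40, 53, 54, 60, 61, 62, 66}
pop-min → 40; now {53, 54, 60, 61, 62, 66}
pop-min → 53; now {54, 60, 61, 62, 66}
pop-min → 54; now {60, 61, 62, 66}
insert 44 → {44, 60, 61, 62, 66}
pop-min → 44; now {60, 61, 62, 66}
pop-min → 60; now {61, 62, 66}
insert 56 → {56, 61, 62, 66}
insert 37 → {37, 56, 61, 62, 66}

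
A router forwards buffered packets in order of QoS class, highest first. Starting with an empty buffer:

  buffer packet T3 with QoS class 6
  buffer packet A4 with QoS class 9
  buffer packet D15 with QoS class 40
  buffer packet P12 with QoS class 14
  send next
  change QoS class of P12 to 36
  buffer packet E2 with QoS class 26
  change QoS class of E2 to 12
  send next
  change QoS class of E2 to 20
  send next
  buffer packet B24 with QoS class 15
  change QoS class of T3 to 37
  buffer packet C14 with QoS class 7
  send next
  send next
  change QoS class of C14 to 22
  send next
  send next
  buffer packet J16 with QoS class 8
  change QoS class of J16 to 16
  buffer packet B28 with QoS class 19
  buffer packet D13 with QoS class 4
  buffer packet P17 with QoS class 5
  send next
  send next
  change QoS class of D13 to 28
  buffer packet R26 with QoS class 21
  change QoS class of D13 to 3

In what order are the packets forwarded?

[D15, P12, E2, T3, B24, C14, A4, B28, J16]

add T3 (QoS class 6) → {T3:6}
add A4 (QoS class 9) → {A4:9, T3:6}
add D15 (QoS class 40) → {D15:40, A4:9, T3:6}
add P12 (QoS class 14) → {D15:40, P12:14, A4:9, T3:6}
send next → D15; now {P12:14, A4:9, T3:6}
update P12 to QoS class 36 → {P12:36, A4:9, T3:6}
add E2 (QoS class 26) → {P12:36, E2:26, A4:9, T3:6}
update E2 to QoS class 12 → {P12:36, E2:12, A4:9, T3:6}
send next → P12; now {E2:12, A4:9, T3:6}
update E2 to QoS class 20 → {E2:20, A4:9, T3:6}
send next → E2; now {A4:9, T3:6}
add B24 (QoS class 15) → {B24:15, A4:9, T3:6}
update T3 to QoS class 37 → {T3:37, B24:15, A4:9}
add C14 (QoS class 7) → {T3:37, B24:15, A4:9, C14:7}
send next → T3; now {B24:15, A4:9, C14:7}
send next → B24; now {A4:9, C14:7}
update C14 to QoS class 22 → {C14:22, A4:9}
send next → C14; now {A4:9}
send next → A4; now {}
add J16 (QoS class 8) → {J16:8}
update J16 to QoS class 16 → {J16:16}
add B28 (QoS class 19) → {B28:19, J16:16}
add D13 (QoS class 4) → {B28:19, J16:16, D13:4}
add P17 (QoS class 5) → {B28:19, J16:16, P17:5, D13:4}
send next → B28; now {J16:16, P17:5, D13:4}
send next → J16; now {P17:5, D13:4}
update D13 to QoS class 28 → {D13:28, P17:5}
add R26 (QoS class 21) → {D13:28, R26:21, P17:5}
update D13 to QoS class 3 → {R26:21, P17:5, D13:3}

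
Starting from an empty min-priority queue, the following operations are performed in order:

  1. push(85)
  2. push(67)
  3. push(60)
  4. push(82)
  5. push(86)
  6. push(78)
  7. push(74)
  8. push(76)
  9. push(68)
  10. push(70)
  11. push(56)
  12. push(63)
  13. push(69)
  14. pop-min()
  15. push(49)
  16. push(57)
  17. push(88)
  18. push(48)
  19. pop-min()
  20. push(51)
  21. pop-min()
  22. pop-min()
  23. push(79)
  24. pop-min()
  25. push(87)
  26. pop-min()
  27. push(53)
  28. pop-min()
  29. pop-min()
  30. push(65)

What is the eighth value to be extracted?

63

insert 85 → {85}
insert 67 → {67, 85}
insert 60 → {60, 67, 85}
insert 82 → {60, 67, 82, 85}
insert 86 → {60, 67, 82, 85, 86}
insert 78 → {60, 67, 78, 82, 85, 86}
insert 74 → {60, 67, 74, 78, 82, 85, 86}
insert 76 → {60, 67, 74, 76, 78, 82, 85, 86}
insert 68 → {60, 67, 68, 74, 76, 78, 82, 85, 86}
insert 70 → {60, 67, 68, 70, 74, 76, 78, 82, 85, 86}
insert 56 → {56, 60, 67, 68, 70, 74, 76, 78, 82, 85, 86}
insert 63 → {56, 60, 63, 67, 68, 70, 74, 76, 78, 82, 85, 86}
insert 69 → {56, 60, 63, 67, 68, 69, 70, 74, 76, 78, 82, 85, 86}
pop-min → 56; now {60, 63, 67, 68, 69, 70, 74, 76, 78, 82, 85, 86}
insert 49 → {49, 60, 63, 67, 68, 69, 70, 74, 76, 78, 82, 85, 86}
insert 57 → {49, 57, 60, 63, 67, 68, 69, 70, 74, 76, 78, 82, 85, 86}
insert 88 → {49, 57, 60, 63, 67, 68, 69, 70, 74, 76, 78, 82, 85, 86, 88}
insert 48 → {48, 49, 57, 60, 63, 67, 68, 69, 70, 74, 76, 78, 82, 85, 86, 88}
pop-min → 48; now {49, 57, 60, 63, 67, 68, 69, 70, 74, 76, 78, 82, 85, 86, 88}
insert 51 → {49, 51, 57, 60, 63, 67, 68, 69, 70, 74, 76, 78, 82, 85, 86, 88}
pop-min → 49; now {51, 57, 60, 63, 67, 68, 69, 70, 74, 76, 78, 82, 85, 86, 88}
pop-min → 51; now {57, 60, 63, 67, 68, 69, 70, 74, 76, 78, 82, 85, 86, 88}
insert 79 → {57, 60, 63, 67, 68, 69, 70, 74, 76, 78, 79, 82, 85, 86, 88}
pop-min → 57; now {60, 63, 67, 68, 69, 70, 74, 76, 78, 79, 82, 85, 86, 88}
insert 87 → {60, 63, 67, 68, 69, 70, 74, 76, 78, 79, 82, 85, 86, 87, 88}
pop-min → 60; now {63, 67, 68, 69, 70, 74, 76, 78, 79, 82, 85, 86, 87, 88}
insert 53 → {53, 63, 67, 68, 69, 70, 74, 76, 78, 79, 82, 85, 86, 87, 88}
pop-min → 53; now {63, 67, 68, 69, 70, 74, 76, 78, 79, 82, 85, 86, 87, 88}
pop-min → 63; now {67, 68, 69, 70, 74, 76, 78, 79, 82, 85, 86, 87, 88}
insert 65 → {65, 67, 68, 69, 70, 74, 76, 78, 79, 82, 85, 86, 87, 88}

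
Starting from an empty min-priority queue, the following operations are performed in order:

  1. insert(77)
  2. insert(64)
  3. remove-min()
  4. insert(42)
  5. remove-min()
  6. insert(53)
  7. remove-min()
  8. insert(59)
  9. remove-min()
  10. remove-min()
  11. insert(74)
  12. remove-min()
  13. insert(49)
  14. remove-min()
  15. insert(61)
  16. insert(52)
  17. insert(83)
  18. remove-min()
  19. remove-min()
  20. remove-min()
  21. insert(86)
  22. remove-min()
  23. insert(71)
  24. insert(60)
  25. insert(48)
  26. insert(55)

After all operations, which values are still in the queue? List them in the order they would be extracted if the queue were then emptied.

insert 77 → {77}
insert 64 → {64, 77}
remove-min → 64; now {77}
insert 42 → {42, 77}
remove-min → 42; now {77}
insert 53 → {53, 77}
remove-min → 53; now {77}
insert 59 → {59, 77}
remove-min → 59; now {77}
remove-min → 77; now {}
insert 74 → {74}
remove-min → 74; now {}
insert 49 → {49}
remove-min → 49; now {}
insert 61 → {61}
insert 52 → {52, 61}
insert 83 → {52, 61, 83}
remove-min → 52; now {61, 83}
remove-min → 61; now {83}
remove-min → 83; now {}
insert 86 → {86}
remove-min → 86; now {}
insert 71 → {71}
insert 60 → {60, 71}
insert 48 → {48, 60, 71}
insert 55 → {48, 55, 60, 71}

48 → 55 → 60 → 71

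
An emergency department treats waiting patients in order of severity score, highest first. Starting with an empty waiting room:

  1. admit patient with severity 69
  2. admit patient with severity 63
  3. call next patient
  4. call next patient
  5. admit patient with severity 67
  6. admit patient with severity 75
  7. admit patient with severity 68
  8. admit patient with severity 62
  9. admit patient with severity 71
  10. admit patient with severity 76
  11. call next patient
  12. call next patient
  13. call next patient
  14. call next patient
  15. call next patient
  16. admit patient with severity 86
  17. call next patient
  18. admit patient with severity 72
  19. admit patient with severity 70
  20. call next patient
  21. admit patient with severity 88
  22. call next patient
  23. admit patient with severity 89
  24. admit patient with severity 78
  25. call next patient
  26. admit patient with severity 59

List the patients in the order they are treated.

[69, 63, 76, 75, 71, 68, 67, 86, 72, 88, 89]

insert 69 → {69}
insert 63 → {69, 63}
call next patient → 69; now {63}
call next patient → 63; now {}
insert 67 → {67}
insert 75 → {75, 67}
insert 68 → {75, 68, 67}
insert 62 → {75, 68, 67, 62}
insert 71 → {75, 71, 68, 67, 62}
insert 76 → {76, 75, 71, 68, 67, 62}
call next patient → 76; now {75, 71, 68, 67, 62}
call next patient → 75; now {71, 68, 67, 62}
call next patient → 71; now {68, 67, 62}
call next patient → 68; now {67, 62}
call next patient → 67; now {62}
insert 86 → {86, 62}
call next patient → 86; now {62}
insert 72 → {72, 62}
insert 70 → {72, 70, 62}
call next patient → 72; now {70, 62}
insert 88 → {88, 70, 62}
call next patient → 88; now {70, 62}
insert 89 → {89, 70, 62}
insert 78 → {89, 78, 70, 62}
call next patient → 89; now {78, 70, 62}
insert 59 → {78, 70, 62, 59}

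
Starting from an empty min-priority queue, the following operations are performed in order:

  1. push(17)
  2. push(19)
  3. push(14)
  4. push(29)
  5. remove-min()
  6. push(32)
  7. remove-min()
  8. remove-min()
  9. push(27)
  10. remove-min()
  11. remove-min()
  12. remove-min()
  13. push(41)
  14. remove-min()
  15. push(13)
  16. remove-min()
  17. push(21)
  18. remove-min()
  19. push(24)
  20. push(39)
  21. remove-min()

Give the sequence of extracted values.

[14, 17, 19, 27, 29, 32, 41, 13, 21, 24]

insert 17 → {17}
insert 19 → {17, 19}
insert 14 → {14, 17, 19}
insert 29 → {14, 17, 19, 29}
remove-min → 14; now {17, 19, 29}
insert 32 → {17, 19, 29, 32}
remove-min → 17; now {19, 29, 32}
remove-min → 19; now {29, 32}
insert 27 → {27, 29, 32}
remove-min → 27; now {29, 32}
remove-min → 29; now {32}
remove-min → 32; now {}
insert 41 → {41}
remove-min → 41; now {}
insert 13 → {13}
remove-min → 13; now {}
insert 21 → {21}
remove-min → 21; now {}
insert 24 → {24}
insert 39 → {24, 39}
remove-min → 24; now {39}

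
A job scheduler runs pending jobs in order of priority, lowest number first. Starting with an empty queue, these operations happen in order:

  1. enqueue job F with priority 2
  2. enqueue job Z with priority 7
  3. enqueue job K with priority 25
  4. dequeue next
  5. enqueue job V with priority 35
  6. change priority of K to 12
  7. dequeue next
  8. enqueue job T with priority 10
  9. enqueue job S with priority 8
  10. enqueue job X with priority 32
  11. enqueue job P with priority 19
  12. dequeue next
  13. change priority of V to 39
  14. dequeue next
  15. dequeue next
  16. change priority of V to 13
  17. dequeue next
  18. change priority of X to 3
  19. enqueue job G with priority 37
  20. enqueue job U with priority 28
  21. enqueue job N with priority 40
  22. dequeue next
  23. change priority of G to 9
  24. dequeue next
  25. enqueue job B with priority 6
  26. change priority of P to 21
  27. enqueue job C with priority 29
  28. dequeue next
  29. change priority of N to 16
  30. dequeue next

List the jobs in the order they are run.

F, Z, S, T, K, V, X, G, B, N

add F (priority 2) → {F:2}
add Z (priority 7) → {F:2, Z:7}
add K (priority 25) → {F:2, Z:7, K:25}
dequeue next → F; now {Z:7, K:25}
add V (priority 35) → {Z:7, K:25, V:35}
update K to priority 12 → {Z:7, K:12, V:35}
dequeue next → Z; now {K:12, V:35}
add T (priority 10) → {T:10, K:12, V:35}
add S (priority 8) → {S:8, T:10, K:12, V:35}
add X (priority 32) → {S:8, T:10, K:12, X:32, V:35}
add P (priority 19) → {S:8, T:10, K:12, P:19, X:32, V:35}
dequeue next → S; now {T:10, K:12, P:19, X:32, V:35}
update V to priority 39 → {T:10, K:12, P:19, X:32, V:39}
dequeue next → T; now {K:12, P:19, X:32, V:39}
dequeue next → K; now {P:19, X:32, V:39}
update V to priority 13 → {V:13, P:19, X:32}
dequeue next → V; now {P:19, X:32}
update X to priority 3 → {X:3, P:19}
add G (priority 37) → {X:3, P:19, G:37}
add U (priority 28) → {X:3, P:19, U:28, G:37}
add N (priority 40) → {X:3, P:19, U:28, G:37, N:40}
dequeue next → X; now {P:19, U:28, G:37, N:40}
update G to priority 9 → {G:9, P:19, U:28, N:40}
dequeue next → G; now {P:19, U:28, N:40}
add B (priority 6) → {B:6, P:19, U:28, N:40}
update P to priority 21 → {B:6, P:21, U:28, N:40}
add C (priority 29) → {B:6, P:21, U:28, C:29, N:40}
dequeue next → B; now {P:21, U:28, C:29, N:40}
update N to priority 16 → {N:16, P:21, U:28, C:29}
dequeue next → N; now {P:21, U:28, C:29}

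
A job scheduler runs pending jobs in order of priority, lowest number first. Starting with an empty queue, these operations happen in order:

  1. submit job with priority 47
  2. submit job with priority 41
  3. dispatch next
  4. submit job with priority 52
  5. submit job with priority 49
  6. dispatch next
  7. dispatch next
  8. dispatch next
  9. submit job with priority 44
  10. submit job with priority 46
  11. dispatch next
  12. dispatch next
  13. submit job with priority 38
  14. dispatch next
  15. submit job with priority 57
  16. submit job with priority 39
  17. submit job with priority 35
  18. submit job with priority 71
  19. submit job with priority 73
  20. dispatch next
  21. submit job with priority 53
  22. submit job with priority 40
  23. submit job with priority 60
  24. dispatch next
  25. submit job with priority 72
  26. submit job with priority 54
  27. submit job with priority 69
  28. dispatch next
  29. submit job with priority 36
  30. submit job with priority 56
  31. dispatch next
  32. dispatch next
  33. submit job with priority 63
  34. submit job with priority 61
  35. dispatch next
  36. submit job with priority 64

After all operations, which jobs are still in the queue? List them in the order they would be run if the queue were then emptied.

56 → 57 → 60 → 61 → 63 → 64 → 69 → 71 → 72 → 73

insert 47 → {47}
insert 41 → {41, 47}
dispatch next → 41; now {47}
insert 52 → {47, 52}
insert 49 → {47, 49, 52}
dispatch next → 47; now {49, 52}
dispatch next → 49; now {52}
dispatch next → 52; now {}
insert 44 → {44}
insert 46 → {44, 46}
dispatch next → 44; now {46}
dispatch next → 46; now {}
insert 38 → {38}
dispatch next → 38; now {}
insert 57 → {57}
insert 39 → {39, 57}
insert 35 → {35, 39, 57}
insert 71 → {35, 39, 57, 71}
insert 73 → {35, 39, 57, 71, 73}
dispatch next → 35; now {39, 57, 71, 73}
insert 53 → {39, 53, 57, 71, 73}
insert 40 → {39, 40, 53, 57, 71, 73}
insert 60 → {39, 40, 53, 57, 60, 71, 73}
dispatch next → 39; now {40, 53, 57, 60, 71, 73}
insert 72 → {40, 53, 57, 60, 71, 72, 73}
insert 54 → {40, 53, 54, 57, 60, 71, 72, 73}
insert 69 → {40, 53, 54, 57, 60, 69, 71, 72, 73}
dispatch next → 40; now {53, 54, 57, 60, 69, 71, 72, 73}
insert 36 → {36, 53, 54, 57, 60, 69, 71, 72, 73}
insert 56 → {36, 53, 54, 56, 57, 60, 69, 71, 72, 73}
dispatch next → 36; now {53, 54, 56, 57, 60, 69, 71, 72, 73}
dispatch next → 53; now {54, 56, 57, 60, 69, 71, 72, 73}
insert 63 → {54, 56, 57, 60, 63, 69, 71, 72, 73}
insert 61 → {54, 56, 57, 60, 61, 63, 69, 71, 72, 73}
dispatch next → 54; now {56, 57, 60, 61, 63, 69, 71, 72, 73}
insert 64 → {56, 57, 60, 61, 63, 64, 69, 71, 72, 73}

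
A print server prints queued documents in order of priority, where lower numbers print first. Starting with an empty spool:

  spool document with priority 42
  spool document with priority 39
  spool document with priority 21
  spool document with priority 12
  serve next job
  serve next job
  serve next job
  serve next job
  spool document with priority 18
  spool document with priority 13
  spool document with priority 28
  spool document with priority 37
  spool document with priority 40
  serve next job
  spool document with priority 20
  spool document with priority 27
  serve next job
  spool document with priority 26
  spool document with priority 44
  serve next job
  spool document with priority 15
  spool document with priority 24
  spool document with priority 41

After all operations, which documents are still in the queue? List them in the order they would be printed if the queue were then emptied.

insert 42 → {42}
insert 39 → {39, 42}
insert 21 → {21, 39, 42}
insert 12 → {12, 21, 39, 42}
serve next job → 12; now {21, 39, 42}
serve next job → 21; now {39, 42}
serve next job → 39; now {42}
serve next job → 42; now {}
insert 18 → {18}
insert 13 → {13, 18}
insert 28 → {13, 18, 28}
insert 37 → {13, 18, 28, 37}
insert 40 → {13, 18, 28, 37, 40}
serve next job → 13; now {18, 28, 37, 40}
insert 20 → {18, 20, 28, 37, 40}
insert 27 → {18, 20, 27, 28, 37, 40}
serve next job → 18; now {20, 27, 28, 37, 40}
insert 26 → {20, 26, 27, 28, 37, 40}
insert 44 → {20, 26, 27, 28, 37, 40, 44}
serve next job → 20; now {26, 27, 28, 37, 40, 44}
insert 15 → {15, 26, 27, 28, 37, 40, 44}
insert 24 → {15, 24, 26, 27, 28, 37, 40, 44}
insert 41 → {15, 24, 26, 27, 28, 37, 40, 41, 44}

15 → 24 → 26 → 27 → 28 → 37 → 40 → 41 → 44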